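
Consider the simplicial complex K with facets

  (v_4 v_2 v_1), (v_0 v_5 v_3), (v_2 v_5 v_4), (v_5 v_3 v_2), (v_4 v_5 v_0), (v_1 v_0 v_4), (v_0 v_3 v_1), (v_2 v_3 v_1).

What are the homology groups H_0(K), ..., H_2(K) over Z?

H_0 ≅ Z,  H_1 = 0,  H_2 ≅ Z.

We work with the vertex ordering v_0 < v_1 < v_2 < v_3 < v_4 < v_5. The simplices of K, each written with vertices in increasing order, are:

  0-simplices (6): [v_0], [v_1], [v_2], [v_3], [v_4], [v_5]
  1-simplices (12): [v_0,v_1], [v_0,v_3], [v_0,v_4], [v_0,v_5], [v_1,v_2], [v_1,v_3], [v_1,v_4], [v_2,v_3], [v_2,v_4], [v_2,v_5], [v_3,v_5], [v_4,v_5]
  2-simplices (8): [v_0,v_1,v_3], [v_0,v_1,v_4], [v_0,v_3,v_5], [v_0,v_4,v_5], [v_1,v_2,v_3], [v_1,v_2,v_4], [v_2,v_3,v_5], [v_2,v_4,v_5]

giving chain groups C_0 ≅ Z^6, C_1 ≅ Z^12, C_2 ≅ Z^8.

∂_1: C_1 → C_0 sends each edge [p,q] (with p < q) to q − p. For instance
  ∂[v_0,v_5] = [v_5] − [v_0].
The resulting 6×12 matrix has rank 5, and its Smith normal form has invariant factors (1,1,1,1,1).

The boundary map ∂_2: C_2 → C_1 acts by ∂[p,q,r] = [q,r] − [p,r] + [p,q]. For instance
  ∂[v_2,v_3,v_5] = [v_3,v_5] − [v_2,v_5] + [v_2,v_3],
  ∂[v_2,v_4,v_5] = [v_4,v_5] − [v_2,v_5] + [v_2,v_4].
As a 12×8 matrix over Z this has rank 7, with invariant factors (1,1,1,1,1,1,1).

From H_k ≅ ker(∂_k) / im(∂_{k+1}) we obtain:

  H_0: rank C_0 − rank ∂_1 = 6 − 5 = 1, and the invariant factors of ∂_1 are all 1, so H_0 ≅ Z.
  H_1: rank ker ∂_1 − rank ∂_2 = (12 − 5) − 7 = 0, and the invariant factors of ∂_2 are all 1, so H_1 ≅ 0.
  H_2: rank ker ∂_2 − rank ∂_3 = (8 − 7) − 0 = 1, and there is no ∂_3, so H_2 ≅ Z.

(K is a triangulation of the 2-sphere S^2.)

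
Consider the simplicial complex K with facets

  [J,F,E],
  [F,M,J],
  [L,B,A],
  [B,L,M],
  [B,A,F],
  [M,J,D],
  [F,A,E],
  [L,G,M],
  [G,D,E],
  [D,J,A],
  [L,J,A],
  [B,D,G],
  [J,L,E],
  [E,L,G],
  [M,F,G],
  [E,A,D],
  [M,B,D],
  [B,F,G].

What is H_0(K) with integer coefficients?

K has 9 vertices, 27 edges, 18 triangles.
rank ∂_0 = 0, rank ∂_1 = 8 ⇒ b_0 = 9 − 0 − 8 = 1; all invariant factors of ∂_1 are 1 so no torsion. So H_0 = Z.

H_0 ≅ Z.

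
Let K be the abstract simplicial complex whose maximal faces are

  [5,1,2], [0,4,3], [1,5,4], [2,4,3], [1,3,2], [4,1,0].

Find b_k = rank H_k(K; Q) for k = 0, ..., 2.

K has 6 vertices, 12 edges, 6 triangles.
rank ∂_0 = 0, rank ∂_1 = 5 ⇒ b_0 = 6 − 0 − 5 = 1; all invariant factors of ∂_1 are 1 so no torsion. So H_0 ≅ Z.
rank ∂_1 = 5, rank ∂_2 = 6 ⇒ b_1 = 12 − 5 − 6 = 1; all invariant factors of ∂_2 are 1 so no torsion. So H_1 ≅ Z.
rank ∂_2 = 6, rank ∂_3 = 0 ⇒ b_2 = 6 − 6 − 0 = 0. So H_2 ≅ 0.

b_0 = 1, b_1 = 1, b_2 = 0.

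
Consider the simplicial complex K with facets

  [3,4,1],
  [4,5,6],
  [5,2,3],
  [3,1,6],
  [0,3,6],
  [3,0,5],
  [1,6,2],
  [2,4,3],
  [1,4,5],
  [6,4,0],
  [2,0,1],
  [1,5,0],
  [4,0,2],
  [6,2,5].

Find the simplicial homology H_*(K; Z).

H_0 = Z,  H_1 = Z^2,  H_2 = Z.

Order the vertices as 0 < 1 < 2 < 3 < 4 < 5 < 6. Listing each simplex with vertices in this order, K has dimension 2 with simplices:

  0-simplices (7): [0], [1], [2], [3], [4], [5], [6]
  1-simplices (21): [0,1], [0,2], [0,3], [0,4], [0,5], [0,6], [1,2], [1,3], [1,4], [1,5], [1,6], [2,3], [2,4], [2,5], [2,6], [3,4], [3,5], [3,6], [4,5], [4,6], [5,6]
  2-simplices (14): [0,1,2], [0,1,5], [0,2,4], [0,3,5], [0,3,6], [0,4,6], [1,2,6], [1,3,4], [1,3,6], [1,4,5], [2,3,4], [2,3,5], [2,5,6], [4,5,6]

Hence C_0 ≅ Z^7, C_1 ≅ Z^21, C_2 ≅ Z^14.

∂_1: C_1 → C_0 maps an edge to its endpoints' difference, ∂[p,q] = q − p. For instance
  ∂[3,5] = [5] − [3].
The 7×21 boundary matrix has rank 6 and Smith normal form diag(1,1,1,1,1,1).

∂_2: C_2 → C_1 maps a triangle to the signed sum of its edges. For instance
  ∂[0,1,2] = [1,2] − [0,2] + [0,1],
  ∂[2,5,6] = [5,6] − [2,6] + [2,5].
As a 21×14 matrix over Z this has rank 13, with invariant factors (1,1,1,1,1,1,1,1,1,1,1,1,1).

Now H_k = ker ∂_k / im ∂_{k+1}, so:

  H_0: rank C_0 − rank ∂_1 = 7 − 6 = 1, and the invariant factors of ∂_1 are all 1, so H_0 ≅ Z.
  H_1: rank ker ∂_1 − rank ∂_2 = (21 − 6) − 13 = 2, and the invariant factors of ∂_2 are all 1, so H_1 ≅ Z^2.
  H_2: rank ker ∂_2 − rank ∂_3 = (14 − 13) − 0 = 1, and there is no ∂_3, so H_2 ≅ Z.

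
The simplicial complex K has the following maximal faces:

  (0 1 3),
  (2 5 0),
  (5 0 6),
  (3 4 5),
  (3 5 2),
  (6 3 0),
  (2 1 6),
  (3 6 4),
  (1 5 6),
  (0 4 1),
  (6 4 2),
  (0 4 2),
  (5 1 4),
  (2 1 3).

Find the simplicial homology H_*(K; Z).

H_0 = Z,  H_1 = Z^2,  H_2 = Z.

Order the vertices as 0 < 1 < 2 < 3 < 4 < 5 < 6. Listing each simplex with vertices in this order, K has dimension 2 with simplices:

  0-simplices (7): [0], [1], [2], [3], [4], [5], [6]
  1-simplices (21): [0,1], [0,2], [0,3], [0,4], [0,5], [0,6], [1,2], [1,3], [1,4], [1,5], [1,6], [2,3], [2,4], [2,5], [2,6], [3,4], [3,5], [3,6], [4,5], [4,6], [5,6]
  2-simplices (14): [0,1,3], [0,1,4], [0,2,4], [0,2,5], [0,3,6], [0,5,6], [1,2,3], [1,2,6], [1,4,5], [1,5,6], [2,3,5], [2,4,6], [3,4,5], [3,4,6]

giving chain groups C_0 ≅ Z^7, C_1 ≅ Z^21, C_2 ≅ Z^14.

The boundary map ∂_1: C_1 → C_0 sends each edge [p,q] (with p < q) to q − p.
The 7×21 boundary matrix has rank 6 and Smith normal form diag(1,1,1,1,1,1).

Boundary ∂_2: C_2 → C_1 sends each 2-simplex [p,q,r] to [q,r] − [p,r] + [p,q]. For instance
  ∂[0,2,4] = [2,4] − [0,4] + [0,2],
  ∂[1,2,6] = [2,6] − [1,6] + [1,2].
As a 21×14 matrix over Z this has rank 13, with invariant factors (1,1,1,1,1,1,1,1,1,1,1,1,1).

Reading off H_k = ker ∂_k / im ∂_{k+1}:

  H_0: rank C_0 − rank ∂_1 = 7 − 6 = 1, and the invariant factors of ∂_1 are all 1, so H_0 ≅ Z.
  H_1: rank ker ∂_1 − rank ∂_2 = (21 − 6) − 13 = 2, and the invariant factors of ∂_2 are all 1, so H_1 ≅ Z^2.
  H_2: rank ker ∂_2 − rank ∂_3 = (14 − 13) − 0 = 1, and there is no ∂_3, so H_2 ≅ Z.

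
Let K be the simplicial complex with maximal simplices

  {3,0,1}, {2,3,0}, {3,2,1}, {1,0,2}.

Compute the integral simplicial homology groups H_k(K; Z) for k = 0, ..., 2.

K has 4 vertices, 6 edges, 4 triangles.
rank ∂_0 = 0, rank ∂_1 = 3 ⇒ b_0 = 4 − 0 − 3 = 1; all invariant factors of ∂_1 are 1 so no torsion. So H_0 = Z.
rank ∂_1 = 3, rank ∂_2 = 3 ⇒ b_1 = 6 − 3 − 3 = 0; all invariant factors of ∂_2 are 1 so no torsion. So H_1 = 0.
rank ∂_2 = 3, rank ∂_3 = 0 ⇒ b_2 = 4 − 3 − 0 = 1. So H_2 = Z.

H_0 ≅ Z,  H_1 = 0,  H_2 ≅ Z.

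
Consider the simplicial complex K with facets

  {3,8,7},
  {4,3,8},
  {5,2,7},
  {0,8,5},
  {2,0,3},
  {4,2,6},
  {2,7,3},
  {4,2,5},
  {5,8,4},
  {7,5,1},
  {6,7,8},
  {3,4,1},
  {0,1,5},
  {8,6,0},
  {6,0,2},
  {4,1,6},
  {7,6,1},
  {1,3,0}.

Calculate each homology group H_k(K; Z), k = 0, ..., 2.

Take the total order 0 < 1 < 2 < 3 < 4 < 5 < 6 < 7 < 8 on the vertex set. Then K (dimension 2) consists of the simplices:

  0-simplices (9): [0], [1], [2], [3], [4], [5], [6], [7], [8]
  1-simplices (27): (27 of them)
  2-simplices (18): [0,1,3], [0,1,5], [0,2,3], [0,2,6], [0,5,8], [0,6,8], [1,3,4], [1,4,6], [1,5,7], [1,6,7], [2,3,7], [2,4,5], [2,4,6], [2,5,7], [3,4,8], [3,7,8], [4,5,8], [6,7,8]

giving chain groups C_0 ≅ Z^9, C_1 ≅ Z^27, C_2 ≅ Z^18.

Boundary ∂_1: C_1 → C_0 is given by ∂[p,q] = [q] − [p].
This gives a 9×27 integer matrix of rank 8; reducing to Smith normal form yields diagonal entries (1,1,1,1,1,1,1,1).

∂_2: C_2 → C_1 sends each 2-simplex [p,q,r] to [q,r] − [p,r] + [p,q]. For instance
  ∂[3,7,8] = [7,8] − [3,8] + [3,7],
  ∂[0,1,5] = [1,5] − [0,5] + [0,1].
The 27×18 boundary matrix has rank 17 and Smith normal form diag(1,1,1,1,1,1,1,1,1,1,1,1,1,1,1,1,1).

From H_k ≅ ker(∂_k) / im(∂_{k+1}) we obtain:

  H_0: rank C_0 − rank ∂_1 = 9 − 8 = 1, and the invariant factors of ∂_1 are all 1, so H_0 = Z.
  H_1: rank ker ∂_1 − rank ∂_2 = (27 − 8) − 17 = 2, and the invariant factors of ∂_2 are all 1, so H_1 = Z^2.
  H_2: rank ker ∂_2 − rank ∂_3 = (18 − 17) − 0 = 1, and there is no ∂_3, so H_2 = Z.

(K is a triangulation of the torus T^2.)

H_0 = Z,  H_1 = Z^2,  H_2 = Z.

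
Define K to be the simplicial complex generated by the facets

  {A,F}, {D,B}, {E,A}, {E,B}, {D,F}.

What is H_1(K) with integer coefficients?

Fix the vertex order A < B < D < E < F and write every simplex with vertices in increasing order. Then dim K = 1 and the simplices of K are:

  0-simplices (5): A, B, D, E, F
  1-simplices (5): AE, AF, BD, BE, DF

Hence C_0 ≅ Z^5, C_1 ≅ Z^5.

Boundary ∂_1: C_1 → C_0 sends each edge [p,q] (with p < q) to q − p. For instance
  ∂BE = E − B.
This gives a 5×5 integer matrix of rank 4; reducing to Smith normal form yields diagonal entries (1,1,1,1).

From H_k ≅ ker(∂_k) / im(∂_{k+1}) we obtain:

  H_1: rank ker ∂_1 − rank ∂_2 = (5 − 4) − 0 = 1, and there is no ∂_2, so H_1 = Z.

H_1 ≅ Z.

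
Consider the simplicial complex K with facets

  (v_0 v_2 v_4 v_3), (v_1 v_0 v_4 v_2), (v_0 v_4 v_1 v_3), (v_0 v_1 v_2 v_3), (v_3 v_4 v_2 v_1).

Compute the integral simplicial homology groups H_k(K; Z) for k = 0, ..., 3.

H_0 = Z,  H_1 = 0,  H_2 = 0,  H_3 = Z.

Order the vertices as v_0 < v_1 < v_2 < v_3 < v_4. Listing each simplex with vertices in this order, K has dimension 3 with simplices:

  0-simplices (5): [v_0], [v_1], [v_2], [v_3], [v_4]
  1-simplices (10): [v_0,v_1], [v_0,v_2], [v_0,v_3], [v_0,v_4], [v_1,v_2], [v_1,v_3], [v_1,v_4], [v_2,v_3], [v_2,v_4], [v_3,v_4]
  2-simplices (10): [v_0,v_1,v_2], [v_0,v_1,v_3], [v_0,v_1,v_4], [v_0,v_2,v_3], [v_0,v_2,v_4], [v_0,v_3,v_4], [v_1,v_2,v_3], [v_1,v_2,v_4], [v_1,v_3,v_4], [v_2,v_3,v_4]
  3-simplices (5): [v_0,v_1,v_2,v_3], [v_0,v_1,v_2,v_4], [v_0,v_1,v_3,v_4], [v_0,v_2,v_3,v_4], [v_1,v_2,v_3,v_4]

giving chain groups C_0 ≅ Z^5, C_1 ≅ Z^10, C_2 ≅ Z^10, C_3 ≅ Z^5.

The boundary map ∂_1: C_1 → C_0 is given by ∂[p,q] = [q] − [p]. For instance
  ∂[v_1,v_2] = [v_2] − [v_1].
This gives a 5×10 integer matrix of rank 4; reducing to Smith normal form yields diagonal entries (1,1,1,1).

Boundary ∂_2: C_2 → C_1 acts by ∂[p,q,r] = [q,r] − [p,r] + [p,q]. For instance
  ∂[v_0,v_3,v_4] = [v_3,v_4] − [v_0,v_4] + [v_0,v_3],
  ∂[v_1,v_2,v_4] = [v_2,v_4] − [v_1,v_4] + [v_1,v_2].
The 10×10 boundary matrix has rank 6 and Smith normal form diag(1,1,1,1,1,1).

The boundary map ∂_3: C_3 → C_2 sends each 3-simplex σ to the alternating sum Σ_i (−1)^i (σ with its i-th vertex removed). For instance
  ∂[v_0,v_2,v_3,v_4] = [v_2,v_3,v_4] − [v_0,v_3,v_4] + [v_0,v_2,v_4] − [v_0,v_2,v_3],
  ∂[v_0,v_1,v_2,v_4] = [v_1,v_2,v_4] − [v_0,v_2,v_4] + [v_0,v_1,v_4] − [v_0,v_1,v_2].
As a 10×5 matrix over Z this has rank 4, with invariant factors (1,1,1,1).

From H_k ≅ ker(∂_k) / im(∂_{k+1}) we obtain:

  H_0: rank C_0 − rank ∂_1 = 5 − 4 = 1, and the invariant factors of ∂_1 are all 1, so H_0 ≅ Z.
  H_1: rank ker ∂_1 − rank ∂_2 = (10 − 4) − 6 = 0, and the invariant factors of ∂_2 are all 1, so H_1 ≅ 0.
  H_2: rank ker ∂_2 − rank ∂_3 = (10 − 6) − 4 = 0, and the invariant factors of ∂_3 are all 1, so H_2 ≅ 0.
  H_3: rank ker ∂_3 − rank ∂_4 = (5 − 4) − 0 = 1, and there is no ∂_4, so H_3 ≅ Z.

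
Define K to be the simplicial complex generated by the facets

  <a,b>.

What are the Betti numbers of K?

b_0 = 1, b_1 = 0.

Fix the vertex order a < b and write every simplex with vertices in increasing order. Then dim K = 1 and the simplices of K are:

  0-simplices (2): a, b
  1-simplices (1): ab

so the chain groups are C_0 ≅ Z^2, C_1 ≅ Z^1.

Boundary ∂_1: C_1 → C_0 sends each edge [p,q] (with p < q) to q − p.
The 2×1 boundary matrix has rank 1 and Smith normal form diag(1).

Computing H_k = (kernel of ∂_k) / (image of ∂_{k+1}):

  H_0: rank C_0 − rank ∂_1 = 2 − 1 = 1, and the invariant factors of ∂_1 are all 1, so H_0 ≅ Z.
  H_1: rank ker ∂_1 − rank ∂_2 = (1 − 1) − 0 = 0, and there is no ∂_2, so H_1 ≅ 0.

Hence the Betti numbers are b_0 = 1, b_1 = 0.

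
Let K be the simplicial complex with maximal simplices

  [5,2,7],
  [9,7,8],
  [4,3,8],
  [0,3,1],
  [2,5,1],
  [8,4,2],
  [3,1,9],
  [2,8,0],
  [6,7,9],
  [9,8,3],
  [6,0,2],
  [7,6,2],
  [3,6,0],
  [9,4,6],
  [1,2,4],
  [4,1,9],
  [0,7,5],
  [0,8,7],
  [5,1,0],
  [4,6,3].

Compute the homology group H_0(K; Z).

H_0 ≅ Z.

Fix the vertex order 0 < 1 < 2 < 3 < 4 < 5 < 6 < 7 < 8 < 9 and write every simplex with vertices in increasing order. Then dim K = 2 and the simplices of K are:

  0-simplices (10): [0], [1], [2], [3], [4], [5], [6], [7], [8], [9]
  1-simplices (30): (30 of them)
  2-simplices (20): (20 of them)

so the chain groups are C_0 ≅ Z^10, C_1 ≅ Z^30, C_2 ≅ Z^20.

∂_1: C_1 → C_0 maps an edge to its endpoints' difference, ∂[p,q] = q − p.
The 10×30 boundary matrix has rank 9 and Smith normal form diag(1,1,1,1,1,1,1,1,1).

∂_2: C_2 → C_1 acts by ∂[p,q,r] = [q,r] − [p,r] + [p,q]. For instance
  ∂[6,7,9] = [7,9] − [6,9] + [6,7],
  ∂[0,3,6] = [3,6] − [0,6] + [0,3].
The resulting 30×20 matrix has rank 20, and its Smith normal form has invariant factors (1,1,1,1,1,1,1,1,1,1,1,1,1,1,1,1,1,1,1,2).

Now H_k = ker ∂_k / im ∂_{k+1}, so:

  H_0: rank C_0 − rank ∂_1 = 10 − 9 = 1, and the invariant factors of ∂_1 are all 1, so H_0 = Z.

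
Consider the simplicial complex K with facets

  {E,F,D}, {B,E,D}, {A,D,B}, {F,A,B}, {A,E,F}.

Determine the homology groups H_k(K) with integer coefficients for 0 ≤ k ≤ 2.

H_0 = Z,  H_1 = Z,  H_2 = 0.

Fix the vertex order A < B < D < E < F and write every simplex with vertices in increasing order. Then dim K = 2 and the simplices of K are:

  0-simplices (5): A, B, D, E, F
  1-simplices (10): AB, AD, AE, AF, BD, BE, BF, DE, DF, EF
  2-simplices (5): ABD, ABF, AEF, BDE, DEF

giving chain groups C_0 ≅ Z^5, C_1 ≅ Z^10, C_2 ≅ Z^5.

Boundary ∂_1: C_1 → C_0 maps an edge to its endpoints' difference, ∂[p,q] = q − p.
As a 5×10 matrix over Z this has rank 4, with invariant factors (1,1,1,1).

∂_2: C_2 → C_1 sends each 2-simplex [p,q,r] to [q,r] − [p,r] + [p,q]. For instance
  ∂ABD = BD − AD + AB,
  ∂ABF = BF − AF + AB.
As a 10×5 matrix over Z this has rank 5, with invariant factors (1,1,1,1,1).

Computing H_k = (kernel of ∂_k) / (image of ∂_{k+1}):

  H_0: rank C_0 − rank ∂_1 = 5 − 4 = 1, and the invariant factors of ∂_1 are all 1, so H_0 = Z.
  H_1: rank ker ∂_1 − rank ∂_2 = (10 − 4) − 5 = 1, and the invariant factors of ∂_2 are all 1, so H_1 = Z.
  H_2: rank ker ∂_2 − rank ∂_3 = (5 − 5) − 0 = 0, and there is no ∂_3, so H_2 = 0.

As a check, the Euler characteristic is 5 − 10 + 5 = 0, which agrees with 1 − 1 + 0 = 0.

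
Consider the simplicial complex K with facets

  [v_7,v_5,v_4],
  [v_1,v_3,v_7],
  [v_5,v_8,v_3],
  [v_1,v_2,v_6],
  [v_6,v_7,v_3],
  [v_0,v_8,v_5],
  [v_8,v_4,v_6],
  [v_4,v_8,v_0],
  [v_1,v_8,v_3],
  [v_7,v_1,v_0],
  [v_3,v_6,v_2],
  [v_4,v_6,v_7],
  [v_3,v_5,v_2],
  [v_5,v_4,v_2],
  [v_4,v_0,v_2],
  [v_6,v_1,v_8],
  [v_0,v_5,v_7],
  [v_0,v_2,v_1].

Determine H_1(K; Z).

H_1 = Z ⊕ Z/2.

We work with the vertex ordering v_0 < v_1 < v_2 < v_3 < v_4 < v_5 < v_6 < v_7 < v_8. The simplices of K, each written with vertices in increasing order, are:

  0-simplices (9): [v_0], [v_1], [v_2], [v_3], [v_4], [v_5], [v_6], [v_7], [v_8]
  1-simplices (27): (27 of them)
  2-simplices (18): (18 of them)

so the chain groups are C_0 ≅ Z^9, C_1 ≅ Z^27, C_2 ≅ Z^18.

The boundary map ∂_1: C_1 → C_0 is given by ∂[p,q] = [q] − [p]. For instance
  ∂[v_2,v_4] = [v_4] − [v_2].
This gives a 9×27 integer matrix of rank 8; reducing to Smith normal form yields diagonal entries (1,1,1,1,1,1,1,1).

The boundary map ∂_2: C_2 → C_1 sends each 2-simplex [p,q,r] to [q,r] − [p,r] + [p,q]. For instance
  ∂[v_0,v_5,v_7] = [v_5,v_7] − [v_0,v_7] + [v_0,v_5],
  ∂[v_4,v_6,v_8] = [v_6,v_8] − [v_4,v_8] + [v_4,v_6].
The resulting 27×18 matrix has rank 18, and its Smith normal form has invariant factors (1,1,1,1,1,1,1,1,1,1,1,1,1,1,1,1,1,2).

From H_k ≅ ker(∂_k) / im(∂_{k+1}) we obtain:

  H_1: rank ker ∂_1 − rank ∂_2 = (27 − 8) − 18 = 1, and ∂_2 has invariant factor 2 > 1, so H_1 ≅ Z ⊕ Z/2.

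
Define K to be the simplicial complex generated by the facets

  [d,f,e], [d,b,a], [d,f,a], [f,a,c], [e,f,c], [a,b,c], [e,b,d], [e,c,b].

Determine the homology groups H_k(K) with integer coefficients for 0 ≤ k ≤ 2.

K has 6 vertices, 12 edges, 8 triangles.
rank ∂_0 = 0, rank ∂_1 = 5 ⇒ b_0 = 6 − 0 − 5 = 1; all invariant factors of ∂_1 are 1 so no torsion. So H_0 = Z.
rank ∂_1 = 5, rank ∂_2 = 7 ⇒ b_1 = 12 − 5 − 7 = 0; all invariant factors of ∂_2 are 1 so no torsion. So H_1 = 0.
rank ∂_2 = 7, rank ∂_3 = 0 ⇒ b_2 = 8 − 7 − 0 = 1. So H_2 = Z.

H_0 ≅ Z,  H_1 = 0,  H_2 ≅ Z.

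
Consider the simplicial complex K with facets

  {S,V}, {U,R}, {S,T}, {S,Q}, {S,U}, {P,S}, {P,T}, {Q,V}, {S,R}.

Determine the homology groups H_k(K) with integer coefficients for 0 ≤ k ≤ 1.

Take the total order P < Q < R < S < T < U < V on the vertex set. Then K (dimension 1) consists of the simplices:

  0-simplices (7): P, Q, R, S, T, U, V
  1-simplices (9): PS, PT, QS, QV, RS, RU, ST, SU, SV

Hence C_0 ≅ Z^7, C_1 ≅ Z^9.

Boundary ∂_1: C_1 → C_0 sends each edge [p,q] (with p < q) to q − p. For instance
  ∂SV = V − S.
This gives a 7×9 integer matrix of rank 6; reducing to Smith normal form yields diagonal entries (1,1,1,1,1,1).

Reading off H_k = ker ∂_k / im ∂_{k+1}:

  H_0: rank C_0 − rank ∂_1 = 7 − 6 = 1, and the invariant factors of ∂_1 are all 1, so H_0 ≅ Z.
  H_1: rank ker ∂_1 − rank ∂_2 = (9 − 6) − 0 = 3, and there is no ∂_2, so H_1 ≅ Z^3.

H_0 ≅ Z,  H_1 ≅ Z^3.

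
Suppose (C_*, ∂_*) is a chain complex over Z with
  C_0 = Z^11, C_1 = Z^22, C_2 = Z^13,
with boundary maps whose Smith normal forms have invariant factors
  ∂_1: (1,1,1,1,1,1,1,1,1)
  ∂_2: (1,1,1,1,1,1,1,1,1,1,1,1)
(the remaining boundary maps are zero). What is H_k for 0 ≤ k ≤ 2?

H_0: b_0 = 11 − 0 − 9 = 2; torsion from ∂_1 factors > 1: none. So H_0 ≅ Z^2.
H_1: b_1 = 22 − 9 − 12 = 1; torsion from ∂_2 factors > 1: none. So H_1 ≅ Z.
H_2: b_2 = 13 − 12 − 0 = 1; torsion from ∂_3 factors > 1: none. So H_2 ≅ Z.

H_0 ≅ Z^2,  H_1 ≅ Z,  H_2 ≅ Z.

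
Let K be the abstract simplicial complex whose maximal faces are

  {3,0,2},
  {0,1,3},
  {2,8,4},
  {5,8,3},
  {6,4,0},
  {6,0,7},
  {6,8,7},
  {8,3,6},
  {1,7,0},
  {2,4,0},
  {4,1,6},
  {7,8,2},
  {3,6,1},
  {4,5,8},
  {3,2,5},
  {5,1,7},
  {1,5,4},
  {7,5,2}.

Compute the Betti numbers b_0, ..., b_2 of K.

b_0 = 1, b_1 = 1, b_2 = 0.

We work with the vertex ordering 0 < 1 < 2 < 3 < 4 < 5 < 6 < 7 < 8. The simplices of K, each written with vertices in increasing order, are:

  0-simplices (9): [0], [1], [2], [3], [4], [5], [6], [7], [8]
  1-simplices (27): (27 of them)
  2-simplices (18): [0,1,3], [0,1,7], [0,2,3], [0,2,4], [0,4,6], [0,6,7], [1,3,6], [1,4,5], [1,4,6], [1,5,7], [2,3,5], [2,4,8], [2,5,7], [2,7,8], [3,5,8], [3,6,8], [4,5,8], [6,7,8]

giving chain groups C_0 ≅ Z^9, C_1 ≅ Z^27, C_2 ≅ Z^18.

∂_1: C_1 → C_0 sends each edge [p,q] (with p < q) to q − p.
The 9×27 boundary matrix has rank 8 and Smith normal form diag(1,1,1,1,1,1,1,1).

∂_2: C_2 → C_1 maps a triangle to the signed sum of its edges. For instance
  ∂[1,4,5] = [4,5] − [1,5] + [1,4],
  ∂[3,6,8] = [6,8] − [3,8] + [3,6].
The resulting 27×18 matrix has rank 18, and its Smith normal form has invariant factors (1,1,1,1,1,1,1,1,1,1,1,1,1,1,1,1,1,2).

Computing H_k = (kernel of ∂_k) / (image of ∂_{k+1}):

  H_0: rank C_0 − rank ∂_1 = 9 − 8 = 1, and the invariant factors of ∂_1 are all 1, so H_0 = Z.
  H_1: rank ker ∂_1 − rank ∂_2 = (27 − 8) − 18 = 1, and ∂_2 has invariant factor 2 > 1, so H_1 = Z ⊕ Z/2.
  H_2: rank ker ∂_2 − rank ∂_3 = (18 − 18) − 0 = 0, and there is no ∂_3, so H_2 = 0.

Hence the Betti numbers are b_0 = 1, b_1 = 1, b_2 = 0.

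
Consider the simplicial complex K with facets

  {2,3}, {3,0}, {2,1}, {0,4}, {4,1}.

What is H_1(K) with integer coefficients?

Fix the vertex order 0 < 1 < 2 < 3 < 4 and write every simplex with vertices in increasing order. Then dim K = 1 and the simplices of K are:

  0-simplices (5): [0], [1], [2], [3], [4]
  1-simplices (5): [0,3], [0,4], [1,2], [1,4], [2,3]

so the chain groups are C_0 ≅ Z^5, C_1 ≅ Z^5.

The boundary map ∂_1: C_1 → C_0 is given by ∂[p,q] = [q] − [p]. For instance
  ∂[1,4] = [4] − [1].
The 5×5 boundary matrix has rank 4 and Smith normal form diag(1,1,1,1).

From H_k ≅ ker(∂_k) / im(∂_{k+1}) we obtain:

  H_1: rank ker ∂_1 − rank ∂_2 = (5 − 4) − 0 = 1, and there is no ∂_2, so H_1 = Z.

H_1 ≅ Z.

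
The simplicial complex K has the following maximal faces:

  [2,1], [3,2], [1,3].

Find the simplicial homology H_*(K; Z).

H_0 ≅ Z,  H_1 ≅ Z.

Order the vertices as 1 < 2 < 3. Listing each simplex with vertices in this order, K has dimension 1 with simplices:

  0-simplices (3): [1], [2], [3]
  1-simplices (3): [1,2], [1,3], [2,3]

so the chain groups are C_0 ≅ Z^3, C_1 ≅ Z^3.

The boundary map ∂_1: C_1 → C_0 is given by ∂[p,q] = [q] − [p]. For instance
  ∂[1,3] = [3] − [1].
The resulting 3×3 matrix has rank 2, and its Smith normal form has invariant factors (1,1).

Computing H_k = (kernel of ∂_k) / (image of ∂_{k+1}):

  H_0: rank C_0 − rank ∂_1 = 3 − 2 = 1, and the invariant factors of ∂_1 are all 1, so H_0 ≅ Z.
  H_1: rank ker ∂_1 − rank ∂_2 = (3 − 2) − 0 = 1, and there is no ∂_2, so H_1 ≅ Z.

As a check, the Euler characteristic is 3 − 3 = 0, which agrees with 1 − 1 = 0.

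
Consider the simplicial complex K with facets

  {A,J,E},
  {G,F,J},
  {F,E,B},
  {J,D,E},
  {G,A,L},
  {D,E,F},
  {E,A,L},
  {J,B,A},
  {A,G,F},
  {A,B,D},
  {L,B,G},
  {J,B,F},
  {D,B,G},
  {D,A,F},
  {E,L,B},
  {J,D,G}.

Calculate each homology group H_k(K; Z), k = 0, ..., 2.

We work with the vertex ordering A < B < D < E < F < G < J < L. The simplices of K, each written with vertices in increasing order, are:

  0-simplices (8): A, B, D, E, F, G, J, L
  1-simplices (24): AB, AD, AE, AF, AG, AJ, AL, BD, BE, BF, BG, BJ, BL, DE, DF, DG, DJ, EF, EJ, EL, FG, FJ, GJ, GL
  2-simplices (16): ABD, ABJ, ADF, AEJ, AEL, AFG, AGL, BDG, BEF, BEL, BFJ, BGL, DEF, DEJ, DGJ, FGJ

giving chain groups C_0 ≅ Z^8, C_1 ≅ Z^24, C_2 ≅ Z^16.

∂_1: C_1 → C_0 maps an edge to its endpoints' difference, ∂[p,q] = q − p. For instance
  ∂DE = E − D.
As a 8×24 matrix over Z this has rank 7, with invariant factors (1,1,1,1,1,1,1).

The boundary map ∂_2: C_2 → C_1 sends each 2-simplex [p,q,r] to [q,r] − [p,r] + [p,q]. For instance
  ∂AEL = EL − AL + AE,
  ∂BEL = EL − BL + BE.
The resulting 24×16 matrix has rank 15, and its Smith normal form has invariant factors (1,1,1,1,1,1,1,1,1,1,1,1,1,1,1).

Computing H_k = (kernel of ∂_k) / (image of ∂_{k+1}):

  H_0: rank C_0 − rank ∂_1 = 8 − 7 = 1, and the invariant factors of ∂_1 are all 1, so H_0 = Z.
  H_1: rank ker ∂_1 − rank ∂_2 = (24 − 7) − 15 = 2, and the invariant factors of ∂_2 are all 1, so H_1 = Z^2.
  H_2: rank ker ∂_2 − rank ∂_3 = (16 − 15) − 0 = 1, and there is no ∂_3, so H_2 = Z.

As a check, the Euler characteristic is 8 − 24 + 16 = 0, which agrees with 1 − 2 + 1 = 0.

H_0 ≅ Z,  H_1 ≅ Z^2,  H_2 ≅ Z.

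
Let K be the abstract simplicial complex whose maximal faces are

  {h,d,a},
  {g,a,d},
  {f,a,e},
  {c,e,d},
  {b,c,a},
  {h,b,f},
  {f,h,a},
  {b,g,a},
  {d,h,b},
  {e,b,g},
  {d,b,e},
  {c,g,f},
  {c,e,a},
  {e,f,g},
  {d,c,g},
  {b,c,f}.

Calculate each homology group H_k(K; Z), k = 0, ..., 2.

H_0 ≅ Z,  H_1 ≅ Z^2,  H_2 ≅ Z.

We work with the vertex ordering a < b < c < d < e < f < g < h. The simplices of K, each written with vertices in increasing order, are:

  0-simplices (8): a, b, c, d, e, f, g, h
  1-simplices (24): ab, ac, ad, ae, af, ag, ah, bc, bd, be, bf, bg, bh, cd, ce, cf, cg, de, dg, dh, ef, eg, fg, fh
  2-simplices (16): abc, abg, ace, adg, adh, aef, afh, bcf, bde, bdh, beg, bfh, cde, cdg, cfg, efg

giving chain groups C_0 ≅ Z^8, C_1 ≅ Z^24, C_2 ≅ Z^16.

Boundary ∂_1: C_1 → C_0 sends each edge [p,q] (with p < q) to q − p.
The 8×24 boundary matrix has rank 7 and Smith normal form diag(1,1,1,1,1,1,1).

Boundary ∂_2: C_2 → C_1 acts by ∂[p,q,r] = [q,r] − [p,r] + [p,q]. For instance
  ∂bfh = fh − bh + bf,
  ∂cfg = fg − cg + cf.
The resulting 24×16 matrix has rank 15, and its Smith normal form has invariant factors (1,1,1,1,1,1,1,1,1,1,1,1,1,1,1).

Reading off H_k = ker ∂_k / im ∂_{k+1}:

  H_0: rank C_0 − rank ∂_1 = 8 − 7 = 1, and the invariant factors of ∂_1 are all 1, so H_0 = Z.
  H_1: rank ker ∂_1 − rank ∂_2 = (24 − 7) − 15 = 2, and the invariant factors of ∂_2 are all 1, so H_1 = Z^2.
  H_2: rank ker ∂_2 − rank ∂_3 = (16 − 15) − 0 = 1, and there is no ∂_3, so H_2 = Z.

As a check, the Euler characteristic is 8 − 24 + 16 = 0, which agrees with 1 − 2 + 1 = 0.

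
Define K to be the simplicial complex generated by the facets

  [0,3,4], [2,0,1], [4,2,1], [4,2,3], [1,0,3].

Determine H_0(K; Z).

H_0 ≅ Z.

Fix the vertex order 0 < 1 < 2 < 3 < 4 and write every simplex with vertices in increasing order. Then dim K = 2 and the simplices of K are:

  0-simplices (5): [0], [1], [2], [3], [4]
  1-simplices (10): [0,1], [0,2], [0,3], [0,4], [1,2], [1,3], [1,4], [2,3], [2,4], [3,4]
  2-simplices (5): [0,1,2], [0,1,3], [0,3,4], [1,2,4], [2,3,4]

giving chain groups C_0 ≅ Z^5, C_1 ≅ Z^10, C_2 ≅ Z^5.

Boundary ∂_1: C_1 → C_0 sends each edge [p,q] (with p < q) to q − p. For instance
  ∂[1,4] = [4] − [1].
As a 5×10 matrix over Z this has rank 4, with invariant factors (1,1,1,1).

Boundary ∂_2: C_2 → C_1 maps a triangle to the signed sum of its edges. For instance
  ∂[0,1,3] = [1,3] − [0,3] + [0,1],
  ∂[0,1,2] = [1,2] − [0,2] + [0,1].
The resulting 10×5 matrix has rank 5, and its Smith normal form has invariant factors (1,1,1,1,1).

From H_k ≅ ker(∂_k) / im(∂_{k+1}) we obtain:

  H_0: rank C_0 − rank ∂_1 = 5 − 4 = 1, and the invariant factors of ∂_1 are all 1, so H_0 ≅ Z.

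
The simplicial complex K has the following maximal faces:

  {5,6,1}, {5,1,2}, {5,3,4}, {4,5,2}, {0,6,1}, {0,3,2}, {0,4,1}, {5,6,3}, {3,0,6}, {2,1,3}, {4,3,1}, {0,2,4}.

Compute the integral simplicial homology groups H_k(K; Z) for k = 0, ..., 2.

We work with the vertex ordering 0 < 1 < 2 < 3 < 4 < 5 < 6. The simplices of K, each written with vertices in increasing order, are:

  0-simplices (7): [0], [1], [2], [3], [4], [5], [6]
  1-simplices (18): [0,1], [0,2], [0,3], [0,4], [0,6], [1,2], [1,3], [1,4], [1,5], [1,6], [2,3], [2,4], [2,5], [3,4], [3,5], [3,6], [4,5], [5,6]
  2-simplices (12): [0,1,4], [0,1,6], [0,2,3], [0,2,4], [0,3,6], [1,2,3], [1,2,5], [1,3,4], [1,5,6], [2,4,5], [3,4,5], [3,5,6]

so the chain groups are C_0 ≅ Z^7, C_1 ≅ Z^18, C_2 ≅ Z^12.

∂_1: C_1 → C_0 maps an edge to its endpoints' difference, ∂[p,q] = q − p.
The resulting 7×18 matrix has rank 6, and its Smith normal form has invariant factors (1,1,1,1,1,1).

∂_2: C_2 → C_1 acts by ∂[p,q,r] = [q,r] − [p,r] + [p,q]. For instance
  ∂[1,3,4] = [3,4] − [1,4] + [1,3],
  ∂[1,2,5] = [2,5] − [1,5] + [1,2].
As a 18×12 matrix over Z this has rank 12, with invariant factors (1,1,1,1,1,1,1,1,1,1,1,2).

Reading off H_k = ker ∂_k / im ∂_{k+1}:

  H_0: rank C_0 − rank ∂_1 = 7 − 6 = 1, and the invariant factors of ∂_1 are all 1, so H_0 = Z.
  H_1: rank ker ∂_1 − rank ∂_2 = (18 − 6) − 12 = 0, and ∂_2 has invariant factor 2 > 1, so H_1 = Z/2.
  H_2: rank ker ∂_2 − rank ∂_3 = (12 − 12) − 0 = 0, and there is no ∂_3, so H_2 = 0.

As a check, the Euler characteristic is 7 − 18 + 12 = 1, which agrees with 1 − 0 + 0 = 1.
(K is a triangulation of the real projective plane RP^2.)

H_0 = Z,  H_1 = Z/2,  H_2 = 0.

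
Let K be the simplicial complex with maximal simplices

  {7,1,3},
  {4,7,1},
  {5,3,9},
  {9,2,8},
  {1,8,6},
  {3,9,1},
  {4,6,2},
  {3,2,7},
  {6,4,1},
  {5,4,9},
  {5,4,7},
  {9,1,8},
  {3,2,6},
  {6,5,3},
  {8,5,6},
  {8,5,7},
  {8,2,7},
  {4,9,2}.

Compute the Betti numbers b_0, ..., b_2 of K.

b_0 = 1, b_1 = 2, b_2 = 1.

Order the vertices as 1 < 2 < 3 < 4 < 5 < 6 < 7 < 8 < 9. Listing each simplex with vertices in this order, K has dimension 2 with simplices:

  0-simplices (9): [1], [2], [3], [4], [5], [6], [7], [8], [9]
  1-simplices (27): (27 of them)
  2-simplices (18): [1,3,7], [1,3,9], [1,4,6], [1,4,7], [1,6,8], [1,8,9], [2,3,6], [2,3,7], [2,4,6], [2,4,9], [2,7,8], [2,8,9], [3,5,6], [3,5,9], [4,5,7], [4,5,9], [5,6,8], [5,7,8]

Hence C_0 ≅ Z^9, C_1 ≅ Z^27, C_2 ≅ Z^18.

∂_1: C_1 → C_0 is given by ∂[p,q] = [q] − [p].
The 9×27 boundary matrix has rank 8 and Smith normal form diag(1,1,1,1,1,1,1,1).

∂_2: C_2 → C_1 maps a triangle to the signed sum of its edges. For instance
  ∂[1,4,7] = [4,7] − [1,7] + [1,4],
  ∂[1,8,9] = [8,9] − [1,9] + [1,8].
The resulting 27×18 matrix has rank 17, and its Smith normal form has invariant factors (1,1,1,1,1,1,1,1,1,1,1,1,1,1,1,1,1).

Reading off H_k = ker ∂_k / im ∂_{k+1}:

  H_0: rank C_0 − rank ∂_1 = 9 − 8 = 1, and the invariant factors of ∂_1 are all 1, so H_0 = Z.
  H_1: rank ker ∂_1 − rank ∂_2 = (27 − 8) − 17 = 2, and the invariant factors of ∂_2 are all 1, so H_1 = Z^2.
  H_2: rank ker ∂_2 − rank ∂_3 = (18 − 17) − 0 = 1, and there is no ∂_3, so H_2 = Z.

Hence the Betti numbers are b_0 = 1, b_1 = 2, b_2 = 1.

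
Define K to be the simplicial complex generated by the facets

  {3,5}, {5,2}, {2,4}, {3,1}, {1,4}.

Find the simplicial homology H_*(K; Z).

H_0 ≅ Z,  H_1 ≅ Z.

Take the total order 1 < 2 < 3 < 4 < 5 on the vertex set. Then K (dimension 1) consists of the simplices:

  0-simplices (5): [1], [2], [3], [4], [5]
  1-simplices (5): [1,3], [1,4], [2,4], [2,5], [3,5]

Hence C_0 ≅ Z^5, C_1 ≅ Z^5.

∂_1: C_1 → C_0 sends each edge [p,q] (with p < q) to q − p.
The resulting 5×5 matrix has rank 4, and its Smith normal form has invariant factors (1,1,1,1).

Computing H_k = (kernel of ∂_k) / (image of ∂_{k+1}):

  H_0: rank C_0 − rank ∂_1 = 5 − 4 = 1, and the invariant factors of ∂_1 are all 1, so H_0 ≅ Z.
  H_1: rank ker ∂_1 − rank ∂_2 = (5 − 4) − 0 = 1, and there is no ∂_2, so H_1 ≅ Z.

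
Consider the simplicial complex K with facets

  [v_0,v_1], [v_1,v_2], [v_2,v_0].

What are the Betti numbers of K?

b_0 = 1, b_1 = 1.

Order the vertices as v_0 < v_1 < v_2. Listing each simplex with vertices in this order, K has dimension 1 with simplices:

  0-simplices (3): [v_0], [v_1], [v_2]
  1-simplices (3): [v_0,v_1], [v_0,v_2], [v_1,v_2]

giving chain groups C_0 ≅ Z^3, C_1 ≅ Z^3.

Boundary ∂_1: C_1 → C_0 is given by ∂[p,q] = [q] − [p]. For instance
  ∂[v_0,v_2] = [v_2] − [v_0].
As a 3×3 matrix over Z this has rank 2, with invariant factors (1,1).

Now H_k = ker ∂_k / im ∂_{k+1}, so:

  H_0: rank C_0 − rank ∂_1 = 3 − 2 = 1, and the invariant factors of ∂_1 are all 1, so H_0 ≅ Z.
  H_1: rank ker ∂_1 − rank ∂_2 = (3 − 2) − 0 = 1, and there is no ∂_2, so H_1 ≅ Z.

As a check, the Euler characteristic is 3 − 3 = 0, which agrees with 1 − 1 = 0.
(K is a triangulation of the circle S^1.)

Hence the Betti numbers are b_0 = 1, b_1 = 1.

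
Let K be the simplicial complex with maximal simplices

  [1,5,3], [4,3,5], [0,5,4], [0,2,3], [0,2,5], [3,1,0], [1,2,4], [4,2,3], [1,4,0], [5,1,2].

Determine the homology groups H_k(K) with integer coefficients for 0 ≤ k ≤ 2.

K has 6 vertices, 15 edges, 10 triangles.
rank ∂_0 = 0, rank ∂_1 = 5 ⇒ b_0 = 6 − 0 − 5 = 1; all invariant factors of ∂_1 are 1 so no torsion. So H_0 ≅ Z.
rank ∂_1 = 5, rank ∂_2 = 10 ⇒ b_1 = 15 − 5 − 10 = 0; ∂_2 has invariant factor(s) [2] giving torsion. So H_1 ≅ Z/2.
rank ∂_2 = 10, rank ∂_3 = 0 ⇒ b_2 = 10 − 10 − 0 = 0. So H_2 ≅ 0.

H_0 = Z,  H_1 = Z/2,  H_2 = 0.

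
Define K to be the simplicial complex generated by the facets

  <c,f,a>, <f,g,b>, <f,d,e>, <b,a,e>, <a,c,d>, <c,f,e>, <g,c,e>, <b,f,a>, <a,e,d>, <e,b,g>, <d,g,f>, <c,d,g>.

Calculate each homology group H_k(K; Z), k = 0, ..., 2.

H_0 = Z,  H_1 = Z/2,  H_2 = 0.

Order the vertices as a < b < c < d < e < f < g. Listing each simplex with vertices in this order, K has dimension 2 with simplices:

  0-simplices (7): a, b, c, d, e, f, g
  1-simplices (18): ab, ac, ad, ae, af, be, bf, bg, cd, ce, cf, cg, de, df, dg, ef, eg, fg
  2-simplices (12): abe, abf, acd, acf, ade, beg, bfg, cdg, cef, ceg, def, dfg

Hence C_0 ≅ Z^7, C_1 ≅ Z^18, C_2 ≅ Z^12.

The boundary map ∂_1: C_1 → C_0 maps an edge to its endpoints' difference, ∂[p,q] = q − p. For instance
  ∂ab = b − a.
The 7×18 boundary matrix has rank 6 and Smith normal form diag(1,1,1,1,1,1).

The boundary map ∂_2: C_2 → C_1 maps a triangle to the signed sum of its edges. For instance
  ∂abe = be − ae + ab,
  ∂ade = de − ae + ad.
As a 18×12 matrix over Z this has rank 12, with invariant factors (1,1,1,1,1,1,1,1,1,1,1,2).

From H_k ≅ ker(∂_k) / im(∂_{k+1}) we obtain:

  H_0: rank C_0 − rank ∂_1 = 7 − 6 = 1, and the invariant factors of ∂_1 are all 1, so H_0 ≅ Z.
  H_1: rank ker ∂_1 − rank ∂_2 = (18 − 6) − 12 = 0, and ∂_2 has invariant factor 2 > 1, so H_1 ≅ Z/2.
  H_2: rank ker ∂_2 − rank ∂_3 = (12 − 12) − 0 = 0, and there is no ∂_3, so H_2 ≅ 0.

(K is a triangulation of the real projective plane RP^2.)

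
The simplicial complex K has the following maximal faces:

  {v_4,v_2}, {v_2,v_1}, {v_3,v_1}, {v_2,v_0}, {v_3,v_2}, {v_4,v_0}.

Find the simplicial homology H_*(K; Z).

H_0 = Z,  H_1 = Z^2.

We work with the vertex ordering v_0 < v_1 < v_2 < v_3 < v_4. The simplices of K, each written with vertices in increasing order, are:

  0-simplices (5): [v_0], [v_1], [v_2], [v_3], [v_4]
  1-simplices (6): [v_0,v_2], [v_0,v_4], [v_1,v_2], [v_1,v_3], [v_2,v_3], [v_2,v_4]

Hence C_0 ≅ Z^5, C_1 ≅ Z^6.

The boundary map ∂_1: C_1 → C_0 sends each edge [p,q] (with p < q) to q − p. For instance
  ∂[v_2,v_4] = [v_4] − [v_2].
The 5×6 boundary matrix has rank 4 and Smith normal form diag(1,1,1,1).

Reading off H_k = ker ∂_k / im ∂_{k+1}:

  H_0: rank C_0 − rank ∂_1 = 5 − 4 = 1, and the invariant factors of ∂_1 are all 1, so H_0 = Z.
  H_1: rank ker ∂_1 − rank ∂_2 = (6 − 4) − 0 = 2, and there is no ∂_2, so H_1 = Z^2.

As a check, the Euler characteristic is 5 − 6 = -1, which agrees with 1 − 2 = -1.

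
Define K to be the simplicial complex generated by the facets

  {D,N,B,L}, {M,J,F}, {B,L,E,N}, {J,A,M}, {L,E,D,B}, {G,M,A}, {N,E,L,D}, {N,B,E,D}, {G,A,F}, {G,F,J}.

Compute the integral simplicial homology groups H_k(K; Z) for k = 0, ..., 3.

H_0 ≅ Z^2,  H_1 ≅ Z,  H_2 = 0,  H_3 ≅ Z.

Order the vertices as A < B < D < E < F < G < J < L < M < N. Listing each simplex with vertices in this order, K has dimension 3 with simplices:

  0-simplices (10): A, B, D, E, F, G, J, L, M, N
  1-simplices (20): AF, AG, AJ, AM, BD, BE, BL, BN, DE, DL, DN, EL, EN, FG, FJ, FM, GJ, GM, JM, LN
  2-simplices (15): AFG, AGM, AJM, BDE, BDL, BDN, BEL, BEN, BLN, DEL, DEN, DLN, ELN, FGJ, FJM
  3-simplices (5): BDEL, BDEN, BDLN, BELN, DELN

so the chain groups are C_0 ≅ Z^10, C_1 ≅ Z^20, C_2 ≅ Z^15, C_3 ≅ Z^5.

Boundary ∂_1: C_1 → C_0 maps an edge to its endpoints' difference, ∂[p,q] = q − p.
The 10×20 boundary matrix has rank 8 and Smith normal form diag(1,1,1,1,1,1,1,1).

The boundary map ∂_2: C_2 → C_1 sends each 2-simplex [p,q,r] to [q,r] − [p,r] + [p,q]. For instance
  ∂AGM = GM − AM + AG,
  ∂ELN = LN − EN + EL.
The 20×15 boundary matrix has rank 11 and Smith normal form diag(1,1,1,1,1,1,1,1,1,1,1).

The boundary map ∂_3: C_3 → C_2 sends each 3-simplex σ to the alternating sum Σ_i (−1)^i (σ with its i-th vertex removed). For instance
  ∂BDLN = DLN − BLN + BDN − BDL,
  ∂BDEL = DEL − BEL + BDL − BDE.
This gives a 15×5 integer matrix of rank 4; reducing to Smith normal form yields diagonal entries (1,1,1,1).

Now H_k = ker ∂_k / im ∂_{k+1}, so:

  H_0: rank C_0 − rank ∂_1 = 10 − 8 = 2, and the invariant factors of ∂_1 are all 1, so H_0 ≅ Z^2.
  H_1: rank ker ∂_1 − rank ∂_2 = (20 − 8) − 11 = 1, and the invariant factors of ∂_2 are all 1, so H_1 ≅ Z.
  H_2: rank ker ∂_2 − rank ∂_3 = (15 − 11) − 4 = 0, and the invariant factors of ∂_3 are all 1, so H_2 ≅ 0.
  H_3: rank ker ∂_3 − rank ∂_4 = (5 − 4) − 0 = 1, and there is no ∂_4, so H_3 ≅ Z.

As a check, the Euler characteristic is 10 − 20 + 15 − 5 = 0, which agrees with 2 − 1 + 0 − 1 = 0.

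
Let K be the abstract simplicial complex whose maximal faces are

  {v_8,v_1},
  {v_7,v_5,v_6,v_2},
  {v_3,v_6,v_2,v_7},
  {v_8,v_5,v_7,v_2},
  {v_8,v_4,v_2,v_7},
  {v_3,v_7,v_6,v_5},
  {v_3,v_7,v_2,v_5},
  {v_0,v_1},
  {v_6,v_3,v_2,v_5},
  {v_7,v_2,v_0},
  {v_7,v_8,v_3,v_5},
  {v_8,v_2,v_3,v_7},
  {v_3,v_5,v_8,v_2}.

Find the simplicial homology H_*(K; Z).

H_0 ≅ Z,  H_1 ≅ Z,  H_2 = 0,  H_3 ≅ Z^2.

Order the vertices as v_0 < v_1 < v_2 < v_3 < v_4 < v_5 < v_6 < v_7 < v_8. Listing each simplex with vertices in this order, K has dimension 3 with simplices:

  0-simplices (9): [v_0], [v_1], [v_2], [v_3], [v_4], [v_5], [v_6], [v_7], [v_8]
  1-simplices (21): (21 of them)
  2-simplices (20): (20 of them)
  3-simplices (10): (10 of them)

so the chain groups are C_0 ≅ Z^9, C_1 ≅ Z^21, C_2 ≅ Z^20, C_3 ≅ Z^10.

∂_1: C_1 → C_0 sends each edge [p,q] (with p < q) to q − p. For instance
  ∂[v_3,v_7] = [v_7] − [v_3].
This gives a 9×21 integer matrix of rank 8; reducing to Smith normal form yields diagonal entries (1,1,1,1,1,1,1,1).

The boundary map ∂_2: C_2 → C_1 sends each 2-simplex [p,q,r] to [q,r] − [p,r] + [p,q]. For instance
  ∂[v_3,v_5,v_7] = [v_5,v_7] − [v_3,v_7] + [v_3,v_5],
  ∂[v_2,v_4,v_8] = [v_4,v_8] − [v_2,v_8] + [v_2,v_4].
The 21×20 boundary matrix has rank 12 and Smith normal form diag(1,1,1,1,1,1,1,1,1,1,1,1).

Boundary ∂_3: C_3 → C_2 sends each 3-simplex σ to the alternating sum Σ_i (−1)^i (σ with its i-th vertex removed). For instance
  ∂[v_2,v_3,v_5,v_8] = [v_3,v_5,v_8] − [v_2,v_5,v_8] + [v_2,v_3,v_8] − [v_2,v_3,v_5],
  ∂[v_2,v_3,v_6,v_7] = [v_3,v_6,v_7] − [v_2,v_6,v_7] + [v_2,v_3,v_7] − [v_2,v_3,v_6].
This gives a 20×10 integer matrix of rank 8; reducing to Smith normal form yields diagonal entries (1,1,1,1,1,1,1,1).

Now H_k = ker ∂_k / im ∂_{k+1}, so:

  H_0: rank C_0 − rank ∂_1 = 9 − 8 = 1, and the invariant factors of ∂_1 are all 1, so H_0 = Z.
  H_1: rank ker ∂_1 − rank ∂_2 = (21 − 8) − 12 = 1, and the invariant factors of ∂_2 are all 1, so H_1 = Z.
  H_2: rank ker ∂_2 − rank ∂_3 = (20 − 12) − 8 = 0, and the invariant factors of ∂_3 are all 1, so H_2 = 0.
  H_3: rank ker ∂_3 − rank ∂_4 = (10 − 8) − 0 = 2, and there is no ∂_4, so H_3 = Z^2.

As a check, the Euler characteristic is 9 − 21 + 20 − 10 = -2, which agrees with 1 − 1 + 0 − 2 = -2.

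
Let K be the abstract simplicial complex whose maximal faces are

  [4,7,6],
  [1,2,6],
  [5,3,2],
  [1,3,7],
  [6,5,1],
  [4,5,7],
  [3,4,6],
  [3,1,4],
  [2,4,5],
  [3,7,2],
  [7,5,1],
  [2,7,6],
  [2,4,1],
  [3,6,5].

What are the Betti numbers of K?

b_0 = 1, b_1 = 2, b_2 = 1.

Take the total order 1 < 2 < 3 < 4 < 5 < 6 < 7 on the vertex set. Then K (dimension 2) consists of the simplices:

  0-simplices (7): [1], [2], [3], [4], [5], [6], [7]
  1-simplices (21): [1,2], [1,3], [1,4], [1,5], [1,6], [1,7], [2,3], [2,4], [2,5], [2,6], [2,7], [3,4], [3,5], [3,6], [3,7], [4,5], [4,6], [4,7], [5,6], [5,7], [6,7]
  2-simplices (14): [1,2,4], [1,2,6], [1,3,4], [1,3,7], [1,5,6], [1,5,7], [2,3,5], [2,3,7], [2,4,5], [2,6,7], [3,4,6], [3,5,6], [4,5,7], [4,6,7]

Hence C_0 ≅ Z^7, C_1 ≅ Z^21, C_2 ≅ Z^14.

Boundary ∂_1: C_1 → C_0 is given by ∂[p,q] = [q] − [p]. For instance
  ∂[2,4] = [4] − [2].
The 7×21 boundary matrix has rank 6 and Smith normal form diag(1,1,1,1,1,1).

Boundary ∂_2: C_2 → C_1 sends each 2-simplex [p,q,r] to [q,r] − [p,r] + [p,q]. For instance
  ∂[4,5,7] = [5,7] − [4,7] + [4,5],
  ∂[1,3,4] = [3,4] − [1,4] + [1,3].
The 21×14 boundary matrix has rank 13 and Smith normal form diag(1,1,1,1,1,1,1,1,1,1,1,1,1).

Reading off H_k = ker ∂_k / im ∂_{k+1}:

  H_0: rank C_0 − rank ∂_1 = 7 − 6 = 1, and the invariant factors of ∂_1 are all 1, so H_0 ≅ Z.
  H_1: rank ker ∂_1 − rank ∂_2 = (21 − 6) − 13 = 2, and the invariant factors of ∂_2 are all 1, so H_1 ≅ Z^2.
  H_2: rank ker ∂_2 − rank ∂_3 = (14 − 13) − 0 = 1, and there is no ∂_3, so H_2 ≅ Z.

Hence the Betti numbers are b_0 = 1, b_1 = 2, b_2 = 1.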